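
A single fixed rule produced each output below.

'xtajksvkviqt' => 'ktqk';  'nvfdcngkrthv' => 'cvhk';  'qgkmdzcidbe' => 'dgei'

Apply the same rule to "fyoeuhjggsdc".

uydg

Each output is the input with this applied: keep one character in every 3, starting at position 2 (positions 2nd, 5th, 8th, ...), then swap each adjacent pair of characters (1↔2, 3↔4, ...).
On "fyoeuhjggsdc": the first step gives "yugd", and the second then gives "uydg".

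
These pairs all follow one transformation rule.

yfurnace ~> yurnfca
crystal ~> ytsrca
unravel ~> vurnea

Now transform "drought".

In each case the input is transformed by: delete the last character, then sort the characters into reverse alphabetical order.
Working it through for "drought": intermediate "drough", final "urohgd".

urohgd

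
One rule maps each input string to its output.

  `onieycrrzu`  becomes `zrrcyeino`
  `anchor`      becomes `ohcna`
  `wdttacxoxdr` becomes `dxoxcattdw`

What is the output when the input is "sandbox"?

The pattern: delete the last character, then reverse the string.
For "sandbox" the result is "obdnas".

obdnas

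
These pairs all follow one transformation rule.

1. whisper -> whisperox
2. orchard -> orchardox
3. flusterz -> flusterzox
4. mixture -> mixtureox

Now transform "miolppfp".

Each output is the input with this applied: append "ox".
"miolppfp" → "miolppfpox".

miolppfpox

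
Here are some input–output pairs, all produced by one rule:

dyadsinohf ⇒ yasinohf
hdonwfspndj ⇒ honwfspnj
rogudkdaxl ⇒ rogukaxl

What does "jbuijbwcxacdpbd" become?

What's happening: remove every "d".
For "jbuijbwcxacdpbd" the result is "jbuijbwcxacpb".

jbuijbwcxacpb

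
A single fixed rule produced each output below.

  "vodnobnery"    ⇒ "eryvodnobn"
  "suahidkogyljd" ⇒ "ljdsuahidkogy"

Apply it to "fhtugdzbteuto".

utofhtugdzbte

Looking at the pairs, the operation is to move the last 3 characters to the front (rotate right by 3).
So "fhtugdzbteuto" becomes "utofhtugdzbte".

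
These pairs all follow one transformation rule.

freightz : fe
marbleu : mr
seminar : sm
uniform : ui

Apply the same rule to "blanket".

Rule — keep every other character starting from the first (positions 1st, 3rd, 5th, ...), then delete the last 2 characters.
For "blanket", step one produces "bakt"; step two turns that into "ba".

ba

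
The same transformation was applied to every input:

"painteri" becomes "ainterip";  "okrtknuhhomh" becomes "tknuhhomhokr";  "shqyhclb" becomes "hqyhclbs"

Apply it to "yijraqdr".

The pattern: swap the front and back halves of the string, then move the last 3 characters to the front (rotate right by 3).
For "yijraqdr", step one produces "aqdryijr"; step two turns that into "ijraqdry".

ijraqdry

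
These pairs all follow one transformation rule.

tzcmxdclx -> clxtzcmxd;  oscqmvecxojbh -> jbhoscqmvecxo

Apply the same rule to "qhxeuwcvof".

Rule — move the last 3 characters to the front (rotate right by 3).
Doing the same to "qhxeuwcvof": "vofqhxeuwc".

vofqhxeuwc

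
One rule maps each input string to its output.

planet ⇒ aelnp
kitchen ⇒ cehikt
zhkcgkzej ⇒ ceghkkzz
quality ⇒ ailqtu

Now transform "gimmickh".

The transformation: delete the last character, then sort the characters into alphabetical order.
For "gimmickh", step one produces "gimmick"; step two turns that into "cgiikmm".

cgiikmm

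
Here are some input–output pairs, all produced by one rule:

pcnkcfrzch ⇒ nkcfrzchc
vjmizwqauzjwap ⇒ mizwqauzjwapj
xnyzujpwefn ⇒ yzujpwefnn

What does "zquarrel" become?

uarrelq

The pattern: delete the first character, then move the first character to the end.
For "zquarrel", step one produces "quarrel"; step two turns that into "uarrelq".
(Check on "xnyzujpwefn": → "nyzujpwefn" → "yzujpwefnn" ✓)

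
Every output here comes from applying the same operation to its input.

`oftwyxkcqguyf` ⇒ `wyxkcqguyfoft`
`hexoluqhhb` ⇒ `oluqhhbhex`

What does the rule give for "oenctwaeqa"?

Rule — move the first 3 characters to the end (rotate left by 3).
For "oenctwaeqa" the result is "ctwaeqaoen".

ctwaeqaoen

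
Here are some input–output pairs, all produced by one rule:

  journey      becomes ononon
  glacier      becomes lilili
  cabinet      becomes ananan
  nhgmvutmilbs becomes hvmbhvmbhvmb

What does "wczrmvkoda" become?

cmocmocmo

Rule — keep one character in every 3, starting at position 2 (positions 2nd, 5th, 8th, ...), then write the whole string 3 times in a row.
Starting from "wczrmvkoda": after the first operation, "cmo"; after the second, "cmocmocmo".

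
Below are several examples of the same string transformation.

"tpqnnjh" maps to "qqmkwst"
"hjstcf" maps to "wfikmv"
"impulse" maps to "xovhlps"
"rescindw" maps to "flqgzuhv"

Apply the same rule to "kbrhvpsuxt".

The transformation: shift every letter 3 places forward in the alphabet (wrapping around), then move the first 3 characters to the end (rotate left by 3).
Starting from "kbrhvpsuxt": after the first operation, "neukysvxaw"; after the second, "kysvxawneu".
(Check on "hjstcf": → "kmvwfi" → "wfikmv" ✓)

kysvxawneu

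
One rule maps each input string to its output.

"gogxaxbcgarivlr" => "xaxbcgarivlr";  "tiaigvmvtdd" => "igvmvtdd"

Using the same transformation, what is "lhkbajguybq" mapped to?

bajguybq

Each output is the input with this applied: delete the first 3 characters.
Applying that to "lhkbajguybq" gives "bajguybq".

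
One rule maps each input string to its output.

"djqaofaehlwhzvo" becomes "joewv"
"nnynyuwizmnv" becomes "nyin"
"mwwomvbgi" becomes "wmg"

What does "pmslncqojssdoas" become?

mnosa

The transformation: keep one character in every 3, starting at position 2 (positions 2nd, 5th, 8th, ...).
On "pmslncqojssdoas" that produces "mnosa".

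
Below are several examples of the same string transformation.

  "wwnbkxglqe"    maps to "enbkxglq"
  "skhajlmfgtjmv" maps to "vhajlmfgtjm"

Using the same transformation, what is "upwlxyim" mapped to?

mwlxyi

Each output is the input with this applied: delete the first 2 characters, then move the last character to the front.
For "upwlxyim", step one produces "wlxyim"; step two turns that into "mwlxyi".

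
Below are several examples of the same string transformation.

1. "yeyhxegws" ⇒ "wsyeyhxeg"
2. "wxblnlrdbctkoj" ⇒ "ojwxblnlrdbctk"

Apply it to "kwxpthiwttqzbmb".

Rule — move the last 2 characters to the front (rotate right by 2).
Applying that to "kwxpthiwttqzbmb" gives "mbkwxpthiwttqzb".

mbkwxpthiwttqzb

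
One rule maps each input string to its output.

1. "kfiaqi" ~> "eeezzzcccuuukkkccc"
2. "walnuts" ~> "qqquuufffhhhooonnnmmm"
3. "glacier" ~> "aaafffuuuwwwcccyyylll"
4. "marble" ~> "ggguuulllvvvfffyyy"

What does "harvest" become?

What's happening: shift every letter 6 places backward in the alphabet (wrapping around), then repeat every character 3 times.
Applying both steps to "harvest": "bulpymn", then "bbbuuulllpppyyymmmnnn".

bbbuuulllpppyyymmmnnn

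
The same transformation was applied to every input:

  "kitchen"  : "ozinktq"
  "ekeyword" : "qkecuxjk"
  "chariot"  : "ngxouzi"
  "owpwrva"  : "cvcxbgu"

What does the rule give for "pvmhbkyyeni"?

bsnhqeektov

The rule is to shift every letter 6 places forward in the alphabet (wrapping around), then move the first character to the end.
On "pvmhbkyyeni": the first step gives "vbsnhqeekto", and the second then gives "bsnhqeektov".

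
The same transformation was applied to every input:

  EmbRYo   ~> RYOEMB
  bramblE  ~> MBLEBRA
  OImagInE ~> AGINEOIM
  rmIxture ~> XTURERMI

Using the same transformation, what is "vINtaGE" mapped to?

TAGEVIN

The transformation: move the first 3 characters to the end (rotate left by 3), then convert every letter to uppercase.
"vINtaGE" → "taGEvIN" → "TAGEVIN".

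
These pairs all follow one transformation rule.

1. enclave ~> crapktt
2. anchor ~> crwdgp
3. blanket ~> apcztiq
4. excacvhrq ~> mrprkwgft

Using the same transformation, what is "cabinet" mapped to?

pqxctir

Each output is the input with this applied: move the first character to the end, then shift every letter 11 places backward in the alphabet (wrapping around).
Working it through for "cabinet": intermediate "abinetc", final "pqxctir".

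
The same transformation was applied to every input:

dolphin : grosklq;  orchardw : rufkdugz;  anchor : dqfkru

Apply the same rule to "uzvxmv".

xcyapy

Rule — shift every letter 3 places forward in the alphabet (wrapping around).
On "uzvxmv" that produces "xcyapy".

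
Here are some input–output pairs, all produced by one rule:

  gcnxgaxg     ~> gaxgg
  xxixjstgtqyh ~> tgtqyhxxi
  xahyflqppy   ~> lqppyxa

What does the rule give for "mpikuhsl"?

Looking at the pairs, the operation is to swap the front and back halves of the string, then delete the last 3 characters.
For "mpikuhsl", step one produces "uhslmpik"; step two turns that into "uhslm".

uhslm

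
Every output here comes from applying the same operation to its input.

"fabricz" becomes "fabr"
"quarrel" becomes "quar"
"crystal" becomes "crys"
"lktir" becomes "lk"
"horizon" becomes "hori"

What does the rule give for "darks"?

da

The rule is to delete the last 3 characters.
"darks" → "da".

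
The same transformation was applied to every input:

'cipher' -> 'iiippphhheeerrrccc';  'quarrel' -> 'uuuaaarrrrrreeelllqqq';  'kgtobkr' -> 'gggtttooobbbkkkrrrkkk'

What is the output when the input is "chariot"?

hhhaaarrriiioootttccc

What's happening: repeat every character 3 times, then move the first 3 characters to the end (rotate left by 3).
On "chariot" that produces "hhhaaarrriiioootttccc".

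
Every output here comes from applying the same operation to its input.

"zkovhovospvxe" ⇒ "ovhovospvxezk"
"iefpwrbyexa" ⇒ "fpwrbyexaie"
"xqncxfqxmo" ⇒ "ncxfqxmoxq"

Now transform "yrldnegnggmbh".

What's happening: move the first 2 characters to the end (rotate left by 2).
So "yrldnegnggmbh" becomes "ldnegnggmbhyr".

ldnegnggmbhyr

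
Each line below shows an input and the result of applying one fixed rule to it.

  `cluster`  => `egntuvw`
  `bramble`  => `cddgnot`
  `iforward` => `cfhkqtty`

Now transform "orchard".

cefjqtt

The transformation: shift every letter 2 places forward in the alphabet (wrapping around), then sort the characters into alphabetical order.
For "orchard", step one produces "qtejctf"; step two turns that into "cefjqtt".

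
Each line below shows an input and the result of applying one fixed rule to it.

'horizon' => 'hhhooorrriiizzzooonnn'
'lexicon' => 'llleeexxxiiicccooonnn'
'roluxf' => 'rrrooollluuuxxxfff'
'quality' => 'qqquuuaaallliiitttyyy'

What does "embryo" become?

The pattern: repeat every character 3 times.
So "embryo" becomes "eeemmmbbbrrryyyooo".

eeemmmbbbrrryyyooo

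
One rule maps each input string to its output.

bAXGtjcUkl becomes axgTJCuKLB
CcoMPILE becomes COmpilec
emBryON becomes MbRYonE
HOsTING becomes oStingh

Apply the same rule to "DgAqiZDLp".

GaQIzdlPd

The rule is to move the first character to the end, then flip the case of every letter.
Working it through for "DgAqiZDLp": intermediate "gAqiZDLpD", final "GaQIzdlPd".
(Check on "HOsTING": → "OsTINGH" → "oStingh" ✓)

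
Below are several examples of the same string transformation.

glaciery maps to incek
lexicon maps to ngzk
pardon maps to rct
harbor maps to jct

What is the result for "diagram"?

The rule is to shift every letter 2 places forward in the alphabet (wrapping around), then delete the last 3 characters.
Starting from "diagram": after the first operation, "fkcitco"; after the second, "fkci".

fkci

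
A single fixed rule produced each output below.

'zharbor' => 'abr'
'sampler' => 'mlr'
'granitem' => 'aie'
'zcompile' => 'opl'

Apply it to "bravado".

Rule — delete the first character, then keep every other character starting from the second (positions 2nd, 4th, 6th, ...).
For "bravado" the result is "aao".
(Check on "zharbor": → "harbor" → "abr" ✓)

aao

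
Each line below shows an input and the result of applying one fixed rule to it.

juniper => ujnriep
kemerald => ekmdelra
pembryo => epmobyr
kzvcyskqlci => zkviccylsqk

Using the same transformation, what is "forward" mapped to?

The transformation: move the first character to the end, then take characters alternately from the front and the back (1st, last, 2nd, 2nd-last, ...).
For "forward" the result is "ofrdwra".

ofrdwra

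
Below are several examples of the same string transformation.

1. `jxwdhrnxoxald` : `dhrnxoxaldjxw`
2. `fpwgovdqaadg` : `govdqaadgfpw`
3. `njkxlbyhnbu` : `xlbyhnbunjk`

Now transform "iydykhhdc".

ykhhdciyd

In each case the input is transformed by: move the first 3 characters to the end (rotate left by 3).
On "iydykhhdc" that produces "ykhhdciyd".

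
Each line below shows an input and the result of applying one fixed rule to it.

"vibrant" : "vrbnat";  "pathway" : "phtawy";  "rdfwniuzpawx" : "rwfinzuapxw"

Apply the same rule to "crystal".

csyatl

In each case the input is transformed by: swap each adjacent pair of characters (1↔2, 3↔4, ...), then delete the first character.
Applying that to "crystal" gives "csyatl".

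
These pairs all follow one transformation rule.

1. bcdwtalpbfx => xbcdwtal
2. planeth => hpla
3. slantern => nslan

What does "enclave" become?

The rule is to move the last character to the front, then delete the last 3 characters.
Working it through for "enclave": intermediate "eenclav", final "eenc".

eenc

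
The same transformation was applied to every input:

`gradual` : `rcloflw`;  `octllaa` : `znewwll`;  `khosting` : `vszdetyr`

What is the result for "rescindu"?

Rule — shift every letter 11 places forward in the alphabet (wrapping around).
For "rescindu" the result is "cpdntyof".

cpdntyof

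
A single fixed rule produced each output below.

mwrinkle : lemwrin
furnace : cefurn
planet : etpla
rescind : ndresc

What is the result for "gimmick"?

ckgimm

In each case the input is transformed by: move the last 3 characters to the front (rotate right by 3), then delete the first character.
"gimmick" → "ickgimm" → "ckgimm".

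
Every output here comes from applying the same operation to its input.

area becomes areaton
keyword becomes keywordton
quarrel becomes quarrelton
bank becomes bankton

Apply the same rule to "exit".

exitton

Rule — append "ton".
For "exit" the result is "exitton".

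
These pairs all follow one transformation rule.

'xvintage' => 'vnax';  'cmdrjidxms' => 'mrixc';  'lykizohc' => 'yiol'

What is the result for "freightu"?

rihf

The pattern: swap the first and last characters, then keep every other character starting from the second (positions 2nd, 4th, 6th, ...).
For "freightu" the result is "rihf".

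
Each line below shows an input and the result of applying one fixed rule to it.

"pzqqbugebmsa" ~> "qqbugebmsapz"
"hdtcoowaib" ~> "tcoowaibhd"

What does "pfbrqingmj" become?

brqingmjpf

Each output is the input with this applied: move the first 2 characters to the end (rotate left by 2).
On "pfbrqingmj" that produces "brqingmjpf".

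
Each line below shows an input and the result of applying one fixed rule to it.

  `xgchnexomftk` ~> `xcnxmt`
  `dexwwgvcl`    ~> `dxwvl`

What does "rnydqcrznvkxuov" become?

Looking at the pairs, the operation is to keep every other character starting from the first (positions 1st, 3rd, 5th, ...).
On "rnydqcrznvkxuov" that produces "ryqrnkuv".

ryqrnkuv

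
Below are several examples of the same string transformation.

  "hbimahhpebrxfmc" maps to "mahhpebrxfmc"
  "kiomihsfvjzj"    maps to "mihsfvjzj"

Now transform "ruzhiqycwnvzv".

Rule — delete the first 3 characters.
So "ruzhiqycwnvzv" becomes "hiqycwnvzv".

hiqycwnvzv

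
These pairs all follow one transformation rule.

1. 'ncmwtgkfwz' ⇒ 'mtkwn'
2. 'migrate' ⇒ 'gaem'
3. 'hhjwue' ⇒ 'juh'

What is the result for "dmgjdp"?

In each case the input is transformed by: keep every other character starting from the first (positions 1st, 3rd, 5th, ...), then move the first character to the end.
For "dmgjdp", step one produces "dgd"; step two turns that into "gdd".

gdd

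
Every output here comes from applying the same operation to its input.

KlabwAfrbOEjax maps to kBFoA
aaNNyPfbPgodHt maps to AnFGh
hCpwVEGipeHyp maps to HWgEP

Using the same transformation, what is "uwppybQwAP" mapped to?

The rule is to keep one character in every 3, starting at position 1 (positions 1st, 4th, 7th, ...), then flip the case of every letter.
On "uwppybQwAP": the first step gives "upQP", and the second then gives "UPqp".

UPqp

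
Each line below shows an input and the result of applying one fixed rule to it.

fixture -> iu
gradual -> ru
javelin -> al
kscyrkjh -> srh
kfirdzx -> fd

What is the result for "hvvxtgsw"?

vtw

The pattern: keep one character in every 3, starting at position 2 (positions 2nd, 5th, 8th, ...).
For "hvvxtgsw" the result is "vtw".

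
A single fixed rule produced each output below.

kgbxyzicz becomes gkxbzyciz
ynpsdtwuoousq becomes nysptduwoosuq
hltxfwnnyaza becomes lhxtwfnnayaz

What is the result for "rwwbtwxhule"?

The pattern: swap each adjacent pair of characters (1↔2, 3↔4, ...).
On "rwwbtwxhule" that produces "wrbwwthxlue".

wrbwwthxlue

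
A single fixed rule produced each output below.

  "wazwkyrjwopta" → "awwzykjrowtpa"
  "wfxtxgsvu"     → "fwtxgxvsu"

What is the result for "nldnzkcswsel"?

The transformation: swap each adjacent pair of characters (1↔2, 3↔4, ...).
So "nldnzkcswsel" becomes "lnndkzscswle".

lnndkzscswle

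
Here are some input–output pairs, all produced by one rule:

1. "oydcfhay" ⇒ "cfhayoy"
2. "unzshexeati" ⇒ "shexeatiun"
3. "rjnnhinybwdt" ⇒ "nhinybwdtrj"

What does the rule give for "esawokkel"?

The pattern: move the first 2 characters to the end (rotate left by 2), then delete the first character.
Starting from "esawokkel": after the first operation, "awokkeles"; after the second, "wokkeles".

wokkeles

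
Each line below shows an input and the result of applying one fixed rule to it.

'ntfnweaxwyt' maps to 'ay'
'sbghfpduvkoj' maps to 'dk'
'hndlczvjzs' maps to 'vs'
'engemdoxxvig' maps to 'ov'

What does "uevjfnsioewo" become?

The pattern: keep one character in every 3, starting at position 1 (positions 1st, 4th, 7th, ...), then keep only the last 2 characters.
On "uevjfnsioewo": the first step gives "ujse", and the second then gives "se".

se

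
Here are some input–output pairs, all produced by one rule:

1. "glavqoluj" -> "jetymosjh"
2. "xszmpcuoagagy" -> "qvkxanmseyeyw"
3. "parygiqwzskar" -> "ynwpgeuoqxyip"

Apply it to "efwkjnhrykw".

dciulhpfiwu

Each output is the input with this applied: swap each adjacent pair of characters (1↔2, 3↔4, ...), then shift every letter 2 places backward in the alphabet (wrapping around).
For "efwkjnhrykw", step one produces "fekwnjrhkyw"; step two turns that into "dciulhpfiwu".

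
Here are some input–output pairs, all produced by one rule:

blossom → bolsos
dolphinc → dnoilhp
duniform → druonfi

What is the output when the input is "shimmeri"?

Each output is the input with this applied: delete the last character, then take characters alternately from the front and the back (1st, last, 2nd, 2nd-last, ...).
"shimmeri" → "shimmer" → "srheimm".

srheimm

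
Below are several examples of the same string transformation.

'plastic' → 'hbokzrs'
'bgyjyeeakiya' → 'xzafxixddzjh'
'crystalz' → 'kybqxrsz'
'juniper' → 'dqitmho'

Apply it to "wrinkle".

kdvqhmj

The pattern: shift every letter 1 place backward in the alphabet (wrapping around), then move the last 2 characters to the front (rotate right by 2).
For "wrinkle", step one produces "vqhmjkd"; step two turns that into "kdvqhmj".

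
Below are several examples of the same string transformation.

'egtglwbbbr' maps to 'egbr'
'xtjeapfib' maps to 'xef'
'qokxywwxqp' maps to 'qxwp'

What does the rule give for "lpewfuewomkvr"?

lwemr

What's happening: keep one character in every 3, starting at position 1 (positions 1st, 4th, 7th, ...).
So "lpewfuewomkvr" becomes "lwemr".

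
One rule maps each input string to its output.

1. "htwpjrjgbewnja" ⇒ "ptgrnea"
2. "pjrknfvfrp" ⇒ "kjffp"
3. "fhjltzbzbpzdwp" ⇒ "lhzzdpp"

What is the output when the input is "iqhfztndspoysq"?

Rule — keep every other character starting from the second (positions 2nd, 4th, 6th, ...), then swap each adjacent pair of characters (1↔2, 3↔4, ...).
"iqhfztndspoysq" → "qftdpyq" → "fqdtypq".

fqdtypq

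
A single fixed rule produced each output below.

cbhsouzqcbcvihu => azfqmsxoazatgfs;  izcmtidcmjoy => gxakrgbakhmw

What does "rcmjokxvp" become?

pakhmivtn

The pattern: shift every letter 2 places backward in the alphabet (wrapping around).
"rcmjokxvp" → "pakhmivtn".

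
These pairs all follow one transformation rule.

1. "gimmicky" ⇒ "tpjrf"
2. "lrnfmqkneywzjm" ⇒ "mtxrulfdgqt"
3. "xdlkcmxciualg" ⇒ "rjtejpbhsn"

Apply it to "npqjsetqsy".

qzlaxzf

What's happening: delete the first 3 characters, then shift every letter 7 places forward in the alphabet (wrapping around).
"npqjsetqsy" → "jsetqsy" → "qzlaxzf".
(Check on "lrnfmqkneywzjm": → "fmqkneywzjm" → "mtxrulfdgqt" ✓)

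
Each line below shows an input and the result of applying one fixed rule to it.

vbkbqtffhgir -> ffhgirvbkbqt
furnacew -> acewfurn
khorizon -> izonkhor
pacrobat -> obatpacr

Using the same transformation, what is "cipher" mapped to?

The rule is to swap the front and back halves of the string.
"cipher" → "hercip".

hercip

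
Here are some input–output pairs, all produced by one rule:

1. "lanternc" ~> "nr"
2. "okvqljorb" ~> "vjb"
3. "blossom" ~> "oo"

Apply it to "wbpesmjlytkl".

pmyl

Looking at the pairs, the operation is to keep one character in every 3, starting at position 3 (positions 3rd, 6th, 9th, ...).
Doing the same to "wbpesmjlytkl": "pmyl".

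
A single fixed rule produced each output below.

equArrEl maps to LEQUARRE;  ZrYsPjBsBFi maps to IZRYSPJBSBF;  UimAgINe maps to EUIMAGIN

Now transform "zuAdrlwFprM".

MZUADRLWFPR

In each case the input is transformed by: move the last character to the front, then convert every letter to uppercase.
For "zuAdrlwFprM" the result is "MZUADRLWFPR".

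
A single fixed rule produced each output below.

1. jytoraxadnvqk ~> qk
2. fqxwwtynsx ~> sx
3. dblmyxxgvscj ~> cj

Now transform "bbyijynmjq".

jq

What's happening: keep only the last 2 characters.
So "bbyijynmjq" becomes "jq".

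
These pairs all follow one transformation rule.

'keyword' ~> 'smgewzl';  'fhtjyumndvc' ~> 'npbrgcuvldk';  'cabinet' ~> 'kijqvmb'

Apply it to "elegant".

mtmoivb

Each output is the input with this applied: shift every letter 8 places forward in the alphabet (wrapping around).
"elegant" → "mtmoivb".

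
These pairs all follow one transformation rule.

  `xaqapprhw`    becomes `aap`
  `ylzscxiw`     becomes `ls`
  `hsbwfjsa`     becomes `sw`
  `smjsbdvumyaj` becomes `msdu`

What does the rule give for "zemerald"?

ee

Looking at the pairs, the operation is to delete the last 3 characters, then keep every other character starting from the second (positions 2nd, 4th, 6th, ...).
Applying both steps to "zemerald": "zemer", then "ee".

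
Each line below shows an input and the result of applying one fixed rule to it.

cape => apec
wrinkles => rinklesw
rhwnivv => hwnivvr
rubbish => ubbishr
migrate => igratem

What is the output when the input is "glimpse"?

Rule — move the first character to the end.
So "glimpse" becomes "limpseg".

limpseg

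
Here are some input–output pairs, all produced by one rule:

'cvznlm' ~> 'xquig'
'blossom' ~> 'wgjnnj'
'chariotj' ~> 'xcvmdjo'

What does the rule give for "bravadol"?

wmvqvyj

The pattern: shift every letter 5 places backward in the alphabet (wrapping around), then delete the last character.
Doing the same to "bravadol": "wmvqvyj".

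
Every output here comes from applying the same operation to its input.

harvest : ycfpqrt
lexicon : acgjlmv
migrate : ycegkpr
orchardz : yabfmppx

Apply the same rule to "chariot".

The rule is to sort the characters into alphabetical order, then shift every letter 2 places backward in the alphabet (wrapping around).
On "chariot": the first step gives "achiort", and the second then gives "yafgmpr".

yafgmpr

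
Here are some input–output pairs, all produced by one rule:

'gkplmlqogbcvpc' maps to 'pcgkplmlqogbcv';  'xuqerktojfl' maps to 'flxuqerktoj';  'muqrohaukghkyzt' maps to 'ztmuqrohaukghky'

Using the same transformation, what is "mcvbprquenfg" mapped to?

What's happening: move the last 2 characters to the front (rotate right by 2).
On "mcvbprquenfg" that produces "fgmcvbprquen".

fgmcvbprquen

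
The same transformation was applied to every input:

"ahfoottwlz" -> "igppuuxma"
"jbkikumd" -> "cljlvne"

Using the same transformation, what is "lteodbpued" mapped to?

ufpecqvfe

The rule is to delete the first character, then shift every letter 1 place forward in the alphabet (wrapping around).
For "lteodbpued", step one produces "teodbpued"; step two turns that into "ufpecqvfe".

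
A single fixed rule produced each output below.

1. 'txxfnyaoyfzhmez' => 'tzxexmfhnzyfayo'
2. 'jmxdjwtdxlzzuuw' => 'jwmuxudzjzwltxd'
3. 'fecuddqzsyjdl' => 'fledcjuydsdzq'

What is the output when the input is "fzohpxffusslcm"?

fmzcolhspsxuff

What's happening: take characters alternately from the front and the back (1st, last, 2nd, 2nd-last, ...).
Doing the same to "fzohpxffusslcm": "fmzcolhspsxuff".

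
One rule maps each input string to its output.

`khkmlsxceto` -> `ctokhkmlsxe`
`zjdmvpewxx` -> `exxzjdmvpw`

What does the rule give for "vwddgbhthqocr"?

Looking at the pairs, the operation is to move the last 3 characters to the front (rotate right by 3), then swap the first and last characters.
Working it through for "vwddgbhthqocr": intermediate "ocrvwddgbhthq", final "qcrvwddgbhtho".

qcrvwddgbhtho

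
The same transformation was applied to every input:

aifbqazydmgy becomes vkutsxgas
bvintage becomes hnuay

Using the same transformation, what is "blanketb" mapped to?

Rule — shift every letter 6 places backward in the alphabet (wrapping around), then delete the first 3 characters.
"blanketb" → "vfuheynv" → "heynv".

heynv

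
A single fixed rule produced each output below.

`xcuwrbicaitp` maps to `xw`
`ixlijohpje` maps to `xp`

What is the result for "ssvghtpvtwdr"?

wv

In each case the input is transformed by: sort the characters into reverse alphabetical order, then keep only the first 2 characters.
Applying both steps to "ssvghtpvtwdr": "wvvttssrphgd", then "wv".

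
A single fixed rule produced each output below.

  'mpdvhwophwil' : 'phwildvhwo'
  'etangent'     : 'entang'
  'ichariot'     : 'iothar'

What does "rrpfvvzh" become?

Looking at the pairs, the operation is to delete the first 2 characters, then swap the front and back halves of the string.
Starting from "rrpfvvzh": after the first operation, "pfvvzh"; after the second, "vzhpfv".

vzhpfv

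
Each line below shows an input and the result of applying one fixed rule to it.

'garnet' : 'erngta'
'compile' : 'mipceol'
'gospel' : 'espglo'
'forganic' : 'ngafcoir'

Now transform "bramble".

What's happening: take characters alternately from the front and the back (1st, last, 2nd, 2nd-last, ...), then move the last 3 characters to the front (rotate right by 3).
"bramble" → "abmberl".

abmberl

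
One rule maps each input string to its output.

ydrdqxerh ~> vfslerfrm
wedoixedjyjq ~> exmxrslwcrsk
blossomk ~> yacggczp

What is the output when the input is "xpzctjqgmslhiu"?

What's happening: shift every letter 12 places backward in the alphabet (wrapping around), then reverse the string.
For "xpzctjqgmslhiu", step one produces "ldnqhxeuagzvwi"; step two turns that into "iwvzgauexhqndl".
(Check on "blossomk": → "pzcggcay" → "yacggczp" ✓)

iwvzgauexhqndl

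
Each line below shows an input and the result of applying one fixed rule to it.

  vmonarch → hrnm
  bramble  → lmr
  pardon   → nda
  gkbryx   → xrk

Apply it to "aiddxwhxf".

The rule is to keep every other character starting from the second (positions 2nd, 4th, 6th, ...), then reverse the string.
For "aiddxwhxf", step one produces "idwx"; step two turns that into "xwdi".

xwdi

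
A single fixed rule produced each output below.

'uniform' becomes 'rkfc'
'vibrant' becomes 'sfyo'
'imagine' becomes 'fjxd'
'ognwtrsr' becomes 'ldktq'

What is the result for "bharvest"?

In each case the input is transformed by: delete the last 3 characters, then shift every letter 3 places backward in the alphabet (wrapping around).
On "bharvest": the first step gives "bharv", and the second then gives "yexos".
(Check on "imagine": → "imag" → "fjxd" ✓)

yexos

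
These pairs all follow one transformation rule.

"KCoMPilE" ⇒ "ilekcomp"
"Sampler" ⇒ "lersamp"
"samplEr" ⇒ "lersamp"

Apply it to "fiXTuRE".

urefixt

Rule — move the last 3 characters to the front (rotate right by 3), then convert every letter to lowercase.
Applying both steps to "fiXTuRE": "uREfiXT", then "urefixt".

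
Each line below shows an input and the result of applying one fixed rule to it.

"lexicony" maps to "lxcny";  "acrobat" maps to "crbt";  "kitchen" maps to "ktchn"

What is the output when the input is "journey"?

Each output is the input with this applied: remove every vowel.
"journey" → "jrny".

jrny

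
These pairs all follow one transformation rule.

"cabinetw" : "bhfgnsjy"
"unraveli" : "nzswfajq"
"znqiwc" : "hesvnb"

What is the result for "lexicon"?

sqjcnht

The rule is to move the last character to the front, then shift every letter 5 places forward in the alphabet (wrapping around).
For "lexicon", step one produces "nlexico"; step two turns that into "sqjcnht".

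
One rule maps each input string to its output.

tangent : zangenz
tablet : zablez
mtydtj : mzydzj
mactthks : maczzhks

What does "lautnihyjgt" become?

Rule — replace every "t" with "z".
Doing the same to "lautnihyjgt": "lauznihyjgz".

lauznihyjgz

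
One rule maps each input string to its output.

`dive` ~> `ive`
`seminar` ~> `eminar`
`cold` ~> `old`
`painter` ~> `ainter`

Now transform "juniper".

In each case the input is transformed by: delete the first character.
So "juniper" becomes "uniper".

uniper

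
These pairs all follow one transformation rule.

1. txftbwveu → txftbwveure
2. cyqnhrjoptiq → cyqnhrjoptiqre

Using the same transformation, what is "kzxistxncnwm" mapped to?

kzxistxncnwmre

In each case the input is transformed by: append "re".
Applying that to "kzxistxncnwm" gives "kzxistxncnwmre".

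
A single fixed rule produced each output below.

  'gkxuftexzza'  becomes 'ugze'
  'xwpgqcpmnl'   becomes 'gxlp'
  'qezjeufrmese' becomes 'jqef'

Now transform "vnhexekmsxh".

The rule is to keep one character in every 3, starting at position 1 (positions 1st, 4th, 7th, ...), then swap each adjacent pair of characters (1↔2, 3↔4, ...).
For "vnhexekmsxh", step one produces "vekx"; step two turns that into "evxk".

evxk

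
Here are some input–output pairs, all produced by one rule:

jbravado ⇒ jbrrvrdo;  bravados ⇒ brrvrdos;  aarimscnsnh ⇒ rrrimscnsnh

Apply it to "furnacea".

furnrcer

What's happening: replace every "a" with "r".
For "furnacea" the result is "furnrcer".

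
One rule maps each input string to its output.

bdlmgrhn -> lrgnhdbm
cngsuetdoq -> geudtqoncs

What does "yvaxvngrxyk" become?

anvrgyxkvyx

The pattern: swap each adjacent pair of characters (1↔2, 3↔4, ...), then move the first 3 characters to the end (rotate left by 3).
"yvaxvngrxyk" → "vyxanvrgyxk" → "anvrgyxkvyx".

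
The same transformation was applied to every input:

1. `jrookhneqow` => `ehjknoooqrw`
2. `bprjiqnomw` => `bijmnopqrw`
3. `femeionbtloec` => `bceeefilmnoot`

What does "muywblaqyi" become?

What's happening: sort the characters into alphabetical order.
On "muywblaqyi" that produces "abilmquwyy".

abilmquwyy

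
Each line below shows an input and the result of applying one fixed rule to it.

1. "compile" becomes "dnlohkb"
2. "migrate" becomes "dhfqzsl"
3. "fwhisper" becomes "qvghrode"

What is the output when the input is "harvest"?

szqudrg

The rule is to shift every letter 1 place backward in the alphabet (wrapping around), then swap the first and last characters.
For "harvest" the result is "szqudrg".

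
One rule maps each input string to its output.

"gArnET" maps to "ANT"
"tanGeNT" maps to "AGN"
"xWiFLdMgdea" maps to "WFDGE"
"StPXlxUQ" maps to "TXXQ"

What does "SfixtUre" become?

The rule is to keep every other character starting from the second (positions 2nd, 4th, 6th, ...), then convert every letter to uppercase.
For "SfixtUre", step one produces "fxUe"; step two turns that into "FXUE".

FXUE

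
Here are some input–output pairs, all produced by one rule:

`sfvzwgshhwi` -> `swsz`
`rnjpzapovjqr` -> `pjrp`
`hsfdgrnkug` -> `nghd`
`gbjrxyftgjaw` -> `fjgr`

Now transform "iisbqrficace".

faib

In each case the input is transformed by: keep one character in every 3, starting at position 1 (positions 1st, 4th, 7th, ...), then move the last 2 characters to the front (rotate right by 2).
Starting from "iisbqrficace": after the first operation, "ibfa"; after the second, "faib".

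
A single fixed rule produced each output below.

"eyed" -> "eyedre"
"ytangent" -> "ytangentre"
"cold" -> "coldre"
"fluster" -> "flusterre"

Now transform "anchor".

anchorre

Each output is the input with this applied: append "re".
On "anchor" that produces "anchorre".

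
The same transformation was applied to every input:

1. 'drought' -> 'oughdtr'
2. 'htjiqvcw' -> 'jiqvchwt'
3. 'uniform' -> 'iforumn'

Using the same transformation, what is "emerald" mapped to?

eraledm

Rule — swap the first and last characters, then move the first 2 characters to the end (rotate left by 2).
"emerald" → "dmerale" → "eraledm".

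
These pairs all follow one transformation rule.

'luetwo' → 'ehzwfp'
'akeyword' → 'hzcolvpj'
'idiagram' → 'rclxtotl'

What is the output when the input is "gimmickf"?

The rule is to swap the front and back halves of the string, then shift every letter 11 places forward in the alphabet (wrapping around).
For "gimmickf", step one produces "ickfgimm"; step two turns that into "tnvqrtxx".

tnvqrtxx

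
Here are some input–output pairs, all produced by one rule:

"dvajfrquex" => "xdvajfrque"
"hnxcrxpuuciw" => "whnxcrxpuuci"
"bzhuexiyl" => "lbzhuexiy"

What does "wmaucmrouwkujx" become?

The transformation: move the last character to the front.
Applying that to "wmaucmrouwkujx" gives "xwmaucmrouwkuj".

xwmaucmrouwkuj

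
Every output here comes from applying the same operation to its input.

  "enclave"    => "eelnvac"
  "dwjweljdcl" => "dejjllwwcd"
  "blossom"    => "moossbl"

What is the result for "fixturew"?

The rule is to sort the characters into alphabetical order, then move the first 2 characters to the end (rotate left by 2).
"fixturew" → "efirtuwx" → "irtuwxef".
(Check on "blossom": → "blmooss" → "moossbl" ✓)

irtuwxef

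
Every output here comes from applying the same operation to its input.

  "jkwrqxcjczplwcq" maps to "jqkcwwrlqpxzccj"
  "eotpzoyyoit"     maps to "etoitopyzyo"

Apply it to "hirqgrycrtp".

The rule is to take characters alternately from the front and the back (1st, last, 2nd, 2nd-last, ...).
For "hirqgrycrtp" the result is "hpitrrqcgyr".

hpitrrqcgyr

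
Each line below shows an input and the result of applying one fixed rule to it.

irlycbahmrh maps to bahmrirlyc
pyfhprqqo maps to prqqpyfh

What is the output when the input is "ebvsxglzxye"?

Looking at the pairs, the operation is to delete the last character, then swap the front and back halves of the string.
Applying that to "ebvsxglzxye" gives "glzxyebvsx".

glzxyebvsx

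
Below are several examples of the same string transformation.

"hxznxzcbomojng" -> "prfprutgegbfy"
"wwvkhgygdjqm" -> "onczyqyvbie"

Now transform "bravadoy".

The rule is to delete the first character, then shift every letter 8 places backward in the alphabet (wrapping around).
Applying both steps to "bravadoy": "ravadoy", then "jsnsvgq".

jsnsvgq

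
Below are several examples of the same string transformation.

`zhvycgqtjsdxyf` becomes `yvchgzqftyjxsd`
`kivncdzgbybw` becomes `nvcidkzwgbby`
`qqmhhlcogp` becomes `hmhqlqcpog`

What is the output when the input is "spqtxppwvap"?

The rule is to move the first 3 characters to the end (rotate left by 3), then take characters alternately from the front and the back (1st, last, 2nd, 2nd-last, ...).
For "spqtxppwvap", step one produces "txppwvapspq"; step two turns that into "tqxppsppwav".

tqxppsppwav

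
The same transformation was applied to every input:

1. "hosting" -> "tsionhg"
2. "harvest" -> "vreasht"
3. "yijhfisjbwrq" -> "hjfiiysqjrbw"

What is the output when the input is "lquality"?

Each output is the input with this applied: move the first 3 characters to the end (rotate left by 3), then take characters alternately from the front and the back (1st, last, 2nd, 2nd-last, ...).
"lquality" → "alitylqu" → "aulqilty".

aulqilty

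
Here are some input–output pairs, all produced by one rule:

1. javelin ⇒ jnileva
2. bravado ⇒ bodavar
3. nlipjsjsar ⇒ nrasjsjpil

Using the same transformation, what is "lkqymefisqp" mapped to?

lpqsifemyqk

What's happening: move the first character to the end, then reverse the string.
"lkqymefisqp" → "kqymefisqpl" → "lpqsifemyqk".
(Check on "bravado": → "ravadob" → "bodavar" ✓)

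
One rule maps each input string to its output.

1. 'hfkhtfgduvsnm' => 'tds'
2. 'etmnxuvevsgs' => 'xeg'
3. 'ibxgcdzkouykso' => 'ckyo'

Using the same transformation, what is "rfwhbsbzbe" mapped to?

The transformation: keep one character in every 3, starting at position 2 (positions 2nd, 5th, 8th, ...), then delete the first character.
Starting from "rfwhbsbzbe": after the first operation, "fbz"; after the second, "bz".

bz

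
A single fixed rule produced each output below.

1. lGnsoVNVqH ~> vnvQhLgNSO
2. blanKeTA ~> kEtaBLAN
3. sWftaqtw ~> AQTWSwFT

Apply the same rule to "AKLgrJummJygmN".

MMjYGMnaklGRjU

What's happening: flip the case of every letter, then swap the front and back halves of the string.
Working it through for "AKLgrJummJygmN": intermediate "aklGRjUMMjYGMn", final "MMjYGMnaklGRjU".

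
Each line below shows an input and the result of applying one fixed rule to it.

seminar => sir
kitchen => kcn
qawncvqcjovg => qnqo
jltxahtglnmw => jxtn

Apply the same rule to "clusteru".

Each output is the input with this applied: keep one character in every 3, starting at position 1 (positions 1st, 4th, 7th, ...).
So "clusteru" becomes "csr".

csr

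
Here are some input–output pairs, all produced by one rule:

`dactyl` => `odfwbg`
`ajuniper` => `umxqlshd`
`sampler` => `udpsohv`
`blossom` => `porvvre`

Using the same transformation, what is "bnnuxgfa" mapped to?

dqqxajie

In each case the input is transformed by: shift every letter 3 places forward in the alphabet (wrapping around), then swap the first and last characters.
On "bnnuxgfa" that produces "dqqxajie".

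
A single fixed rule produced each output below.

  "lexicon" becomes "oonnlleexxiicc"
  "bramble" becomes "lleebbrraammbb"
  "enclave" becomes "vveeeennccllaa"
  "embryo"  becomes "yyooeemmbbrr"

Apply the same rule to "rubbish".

What's happening: move the last 2 characters to the front (rotate right by 2), then double every character.
For "rubbish" the result is "sshhrruubbbbii".

sshhrruubbbbii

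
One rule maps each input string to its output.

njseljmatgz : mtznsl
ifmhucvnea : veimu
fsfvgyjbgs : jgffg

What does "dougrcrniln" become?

rindur

In each case the input is transformed by: keep every other character starting from the first (positions 1st, 3rd, 5th, ...), then move the first 3 characters to the end (rotate left by 3).
Applying that to "dougrcrniln" gives "rindur".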